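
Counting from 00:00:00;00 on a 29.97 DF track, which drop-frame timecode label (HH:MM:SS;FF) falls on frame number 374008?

03:27:59;12

Ten DF minutes hold 17982 frames, so frame 374008 lies in block 20 (frames 359640–377621) with 14368 frames into that block.
The block's first minute is 1800 frames and the rest 1798 each; 14368 frames reaches minute 7, so 20 × 18 + 7 × 2 = 374 labels have been skipped so far.
Adding those back, label number 374008 + 374 = 374382 at 30 labels/s is 12479 s + 12 f = 3 h 27 min 59 s frame 12, i.e. 03:27:59;12.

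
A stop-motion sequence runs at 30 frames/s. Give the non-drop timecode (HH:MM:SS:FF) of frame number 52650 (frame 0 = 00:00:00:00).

52650 ÷ 30 = 1755 full seconds, remainder 0 frames.
1755 s = 0 h 29 min 15 s.
Timecode: 00:29:15:00.

00:29:15:00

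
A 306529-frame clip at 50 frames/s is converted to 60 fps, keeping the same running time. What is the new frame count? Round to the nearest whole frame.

367835 frames

Frames at target rate = 306529 × (60) / (50) = 1839174/5 ≈ 367834.800.
Nearest whole frame: 367835.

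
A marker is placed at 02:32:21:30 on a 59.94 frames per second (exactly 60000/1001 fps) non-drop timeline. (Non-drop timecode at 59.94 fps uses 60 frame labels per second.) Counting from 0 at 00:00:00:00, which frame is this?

Total seconds to the label: (2 × 3600 + 32 × 60 + 21) = 9141.
Frame index = 9141 × 60 + 30 = 548490.

548490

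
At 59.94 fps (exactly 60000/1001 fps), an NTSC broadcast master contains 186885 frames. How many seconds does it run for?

3117.86475 seconds

Running time = 186885 / (60000/1001) = 3117.86475 s.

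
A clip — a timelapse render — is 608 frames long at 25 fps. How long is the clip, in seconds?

24.32 seconds

Running time = 608 / (25) = 24.32 s.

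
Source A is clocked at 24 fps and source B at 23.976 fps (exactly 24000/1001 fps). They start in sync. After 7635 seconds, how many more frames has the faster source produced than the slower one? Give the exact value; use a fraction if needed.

A emits 24 × 7635 = 183240 frames; B emits 24000/1001 × 7635 = 183240000/1001.
Difference = 183240/1001 frames (≈ 183.0569); B is behind A.

183240/1001 frames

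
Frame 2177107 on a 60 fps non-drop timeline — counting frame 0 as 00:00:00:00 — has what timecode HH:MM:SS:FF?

2177107 ÷ 60 = 36285 full seconds, remainder 7 frames.
36285 s = 10 h 4 min 45 s.
Timecode: 10:04:45:07.

10:04:45:07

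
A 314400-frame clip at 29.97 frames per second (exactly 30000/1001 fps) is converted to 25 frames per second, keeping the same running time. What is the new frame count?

262262 frames

Target frames = source frames × (target rate / source rate) = 314400 × (25)/(30000/1001) = 314400 × 1001/1200 = 262262.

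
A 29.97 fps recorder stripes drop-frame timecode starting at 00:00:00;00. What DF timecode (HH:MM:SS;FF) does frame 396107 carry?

03:40:16;23

Ten DF minutes hold 17982 frames, so frame 396107 lies in block 22 (frames 395604–413585) with 503 frames into that block.
The block's first minute is 1800 frames and the rest 1798 each; 503 frames reaches minute 0, so 22 × 18 + 0 × 2 = 396 labels have been skipped so far.
Adding those back, label number 396107 + 396 = 396503 at 30 labels/s is 13216 s + 23 f = 3 h 40 min 16 s frame 23, i.e. 03:40:16;23.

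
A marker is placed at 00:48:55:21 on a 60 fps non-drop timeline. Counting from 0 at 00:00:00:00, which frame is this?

frame 176121

Total seconds to the label: (0 × 3600 + 48 × 60 + 55) = 2935.
Frame index = 2935 × 60 + 21 = 176121.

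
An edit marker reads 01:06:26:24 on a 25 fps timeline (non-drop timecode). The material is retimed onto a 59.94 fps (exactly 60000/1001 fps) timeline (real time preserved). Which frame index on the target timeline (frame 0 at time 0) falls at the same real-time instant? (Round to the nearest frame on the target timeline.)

Source frame index: (1×3600 + 6×60 + 26) × 25 + 24 = 99674.
Real time: 99674 / (25) = 99674/25 s.
Target frame: (99674/25) × (60000/1001) = 239217600/1001 ≈ 238978.621 → 238979.

frame 238979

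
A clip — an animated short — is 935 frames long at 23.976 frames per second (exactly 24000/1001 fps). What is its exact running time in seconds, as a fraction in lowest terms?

187187/4800 seconds

Running time = 935 ÷ (24000/1001) = 935 × 1001/24000 = 187187/4800 s.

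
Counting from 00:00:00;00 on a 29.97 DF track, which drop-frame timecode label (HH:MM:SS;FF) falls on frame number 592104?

05:29:16;18

Ten DF minutes hold 17982 frames, so frame 592104 lies in block 32 (frames 575424–593405) with 16680 frames into that block.
The block's first minute is 1800 frames and the rest 1798 each; 16680 frames reaches minute 9, so 32 × 18 + 9 × 2 = 594 labels have been skipped so far.
Adding those back, label number 592104 + 594 = 592698 at 30 labels/s is 19756 s + 18 f = 5 h 29 min 16 s frame 18, i.e. 05:29:16;18.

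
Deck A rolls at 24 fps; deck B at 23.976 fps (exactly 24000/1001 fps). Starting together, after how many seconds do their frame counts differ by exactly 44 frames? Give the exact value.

The gap grows by |24000/1001 − 24| = 24/1001 frames per second.
Time for a 44-frame gap: 44 ÷ (24/1001) = 11011/6 s.

11011/6 seconds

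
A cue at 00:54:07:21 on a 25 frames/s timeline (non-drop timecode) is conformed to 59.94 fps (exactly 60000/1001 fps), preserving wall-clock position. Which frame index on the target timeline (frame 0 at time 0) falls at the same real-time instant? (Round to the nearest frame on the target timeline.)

frame 194676

Source frame index: (0×3600 + 54×60 + 7) × 25 + 21 = 81196.
Real time: 81196 / (25) = 81196/25 s.
Target frame: (81196/25) × (60000/1001) = 194870400/1001 ≈ 194675.724 → 194676.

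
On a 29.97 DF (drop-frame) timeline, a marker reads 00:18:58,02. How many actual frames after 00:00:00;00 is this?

34108

Complete 10-minute blocks: 1, each 17982 frames → 17982.
Remaining 8 whole minutes in the current block: 1800 + 7 × 1798 = 14386 frames.
Within the current minute: 58 × 30 + 2 − 2 = 1740 (labels ;00/;01 skipped at this minute). Total = 17982 + 14386 + 1740 = 34108.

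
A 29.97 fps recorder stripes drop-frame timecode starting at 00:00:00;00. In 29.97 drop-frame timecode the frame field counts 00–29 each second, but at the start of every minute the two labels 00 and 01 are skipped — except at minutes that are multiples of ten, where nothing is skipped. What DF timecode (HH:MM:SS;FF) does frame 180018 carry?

01:40:06;18

Each 10-minute DF block holds 10 × 60 × 30 − 9 × 2 = 17982 frames. 180018 ÷ 17982 → 10 full blocks, remainder 198.
Within the partial block the first minute is 1800 frames and each further minute 1798, so 0 further minute boundaries passed. Total skipped labels = 18 × 10 + 2 × 0 = 180.
Non-drop label index = 180018 + 180 = 180198; at 30 labels/s that is 01:40:06:18, i.e. DF 01:40:06;18.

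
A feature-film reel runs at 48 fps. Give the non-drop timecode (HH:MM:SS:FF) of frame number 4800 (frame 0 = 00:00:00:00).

4800 ÷ 48 = 100 full seconds, remainder 0 frames.
100 s = 0 h 1 min 40 s.
Timecode: 00:01:40:00.

00:01:40:00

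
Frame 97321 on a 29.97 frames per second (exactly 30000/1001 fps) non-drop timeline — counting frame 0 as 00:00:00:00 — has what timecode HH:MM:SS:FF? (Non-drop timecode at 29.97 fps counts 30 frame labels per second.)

97321 ÷ 30 = 3244 full seconds, remainder 1 frame.
3244 s = 0 h 54 min 4 s.
Timecode: 00:54:04:01.

00:54:04:01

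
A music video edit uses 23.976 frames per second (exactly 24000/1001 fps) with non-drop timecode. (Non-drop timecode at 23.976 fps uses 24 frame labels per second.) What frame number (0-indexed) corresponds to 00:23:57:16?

Total seconds to the label: (0 × 3600 + 23 × 60 + 57) = 1437.
Frame index = 1437 × 24 + 16 = 34504.

frame 34504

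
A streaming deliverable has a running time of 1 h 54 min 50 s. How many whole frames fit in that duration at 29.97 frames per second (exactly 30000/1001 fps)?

1 h 54 min 50 s = 6890 s.
Frames = 6890 × 30000/1001 = 15900000/77 ≈ 206493.5065.
Complete frames: 206493.

206493 frames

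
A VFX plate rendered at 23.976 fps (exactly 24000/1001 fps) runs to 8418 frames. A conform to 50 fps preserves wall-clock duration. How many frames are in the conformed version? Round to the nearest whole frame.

Frames at target rate = 8418 × (50) / (24000/1001) = 1404403/80 ≈ 17555.037.
Nearest whole frame: 17555.

17555 frames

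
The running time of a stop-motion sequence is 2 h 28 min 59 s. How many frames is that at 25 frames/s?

2 h 28 min 59 s = 8939 s.
Frames = 8939 × 25 = 223475.

223475 frames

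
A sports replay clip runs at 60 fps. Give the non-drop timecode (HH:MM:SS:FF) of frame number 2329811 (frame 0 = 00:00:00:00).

10:47:10:11

2329811 ÷ 60 = 38830 full seconds, remainder 11 frames.
38830 s = 10 h 47 min 10 s.
Timecode: 10:47:10:11.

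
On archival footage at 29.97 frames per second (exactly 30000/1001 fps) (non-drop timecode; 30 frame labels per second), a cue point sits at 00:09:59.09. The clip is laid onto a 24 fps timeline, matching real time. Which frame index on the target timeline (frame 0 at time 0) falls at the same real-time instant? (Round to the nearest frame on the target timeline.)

frame 14398

Source frame index: (0×3600 + 9×60 + 59) × 30 + 9 = 17979.
Real time: 17979 / (30000/1001) = 5998993/10000 s.
Target frame: (5998993/10000) × (24) = 17996979/1250 ≈ 14397.583 → 14398.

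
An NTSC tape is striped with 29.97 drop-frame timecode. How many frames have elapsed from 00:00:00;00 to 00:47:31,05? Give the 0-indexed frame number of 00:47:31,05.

Complete 10-minute blocks: 4, each 17982 frames → 71928.
Remaining 7 whole minutes in the current block: 1800 + 6 × 1798 = 12588 frames.
Within the current minute: 31 × 30 + 5 − 2 = 933 (labels ;00/;01 skipped at this minute). Total = 71928 + 12588 + 933 = 85449.

85449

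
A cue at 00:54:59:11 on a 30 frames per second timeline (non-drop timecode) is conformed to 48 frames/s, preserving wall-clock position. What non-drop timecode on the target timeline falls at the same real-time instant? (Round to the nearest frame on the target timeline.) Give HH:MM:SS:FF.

00:54:59:18

Source frame index: (0×3600 + 54×60 + 59) × 30 + 11 = 98981.
Real time: 98981 / (30) = 98981/30 s.
Target frame: (98981/30) × (48) = 791848/5 ≈ 158369.600 → 158370.
At 48 labels/s: frame 158370 → 00:54:59:18.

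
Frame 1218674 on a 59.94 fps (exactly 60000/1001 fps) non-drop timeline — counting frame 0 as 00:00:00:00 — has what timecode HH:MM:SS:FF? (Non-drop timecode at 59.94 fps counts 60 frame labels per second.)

1218674 ÷ 60 = 20311 full seconds, remainder 14 frames.
20311 s = 5 h 38 min 31 s.
Timecode: 05:38:31:14.

05:38:31:14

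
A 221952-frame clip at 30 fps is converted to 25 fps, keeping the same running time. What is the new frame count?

Target frames = source frames × (target rate / source rate) = 221952 × (25)/(30) = 221952 × 5/6 = 184960.

184960 frames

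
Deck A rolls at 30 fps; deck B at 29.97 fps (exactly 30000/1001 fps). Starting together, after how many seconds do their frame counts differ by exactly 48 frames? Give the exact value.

1601.6 seconds

The gap grows by |30000/1001 − 30| = 30/1001 frames per second.
Time for a 48-frame gap: 48 ÷ (30/1001) = 1601.6 s.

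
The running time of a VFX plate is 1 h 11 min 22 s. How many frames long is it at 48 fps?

205536 frames

1 h 11 min 22 s = 4282 s.
Frames = 4282 × 48 = 205536.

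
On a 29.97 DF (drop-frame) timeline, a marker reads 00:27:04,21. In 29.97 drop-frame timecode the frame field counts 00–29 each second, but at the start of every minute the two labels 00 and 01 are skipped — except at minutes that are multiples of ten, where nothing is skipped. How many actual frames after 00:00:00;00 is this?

Complete 10-minute blocks: 2, each 17982 frames → 35964.
Remaining 7 whole minutes in the current block: 1800 + 6 × 1798 = 12588 frames.
Within the current minute: 4 × 30 + 21 − 2 = 139 (labels ;00/;01 skipped at this minute). Total = 35964 + 12588 + 139 = 48691.

48691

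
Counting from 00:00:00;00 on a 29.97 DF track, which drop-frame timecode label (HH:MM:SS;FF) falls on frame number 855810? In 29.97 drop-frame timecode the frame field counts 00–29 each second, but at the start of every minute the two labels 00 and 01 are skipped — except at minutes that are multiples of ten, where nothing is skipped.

07:55:55;16

Ten DF minutes hold 17982 frames, so frame 855810 lies in block 47 (frames 845154–863135) with 10656 frames into that block.
The block's first minute is 1800 frames and the rest 1798 each; 10656 frames reaches minute 5, so 47 × 18 + 5 × 2 = 856 labels have been skipped so far.
Adding those back, label number 855810 + 856 = 856666 at 30 labels/s is 28555 s + 16 f = 7 h 55 min 55 s frame 16, i.e. 07:55:55;16.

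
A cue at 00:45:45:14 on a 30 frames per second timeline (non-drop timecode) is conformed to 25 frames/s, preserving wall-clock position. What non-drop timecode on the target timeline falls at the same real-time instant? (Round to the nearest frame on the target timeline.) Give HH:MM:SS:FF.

Source frame index: (0×3600 + 45×60 + 45) × 30 + 14 = 82364.
Real time: 82364 / (30) = 41182/15 s.
Target frame: (41182/15) × (25) = 205910/3 ≈ 68636.667 → 68637.
At 25 labels/s: frame 68637 → 00:45:45:12.

00:45:45:12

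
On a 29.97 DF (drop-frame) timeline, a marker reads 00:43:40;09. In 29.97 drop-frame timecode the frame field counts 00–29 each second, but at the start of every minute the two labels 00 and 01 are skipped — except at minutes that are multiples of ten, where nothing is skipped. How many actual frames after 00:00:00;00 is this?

As if non-drop at 30 labels/s: (0 × 3600 + 43 × 60 + 40) × 30 + 9 = 78609.
Minute boundaries passed: 43; those not divisible by 10: 43 − 4 = 39; dropped labels = 2 × 39 = 78.
Actual frame index = 78609 − 78 = 78531.

78531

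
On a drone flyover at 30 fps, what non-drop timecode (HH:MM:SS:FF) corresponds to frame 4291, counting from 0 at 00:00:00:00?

00:02:23:01

4291 ÷ 30 = 143 full seconds, remainder 1 frame.
143 s = 0 h 2 min 23 s.
Timecode: 00:02:23:01.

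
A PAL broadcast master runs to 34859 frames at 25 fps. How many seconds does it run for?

Running time = 34859 / (25) = 1394.36 s.

1394.36 seconds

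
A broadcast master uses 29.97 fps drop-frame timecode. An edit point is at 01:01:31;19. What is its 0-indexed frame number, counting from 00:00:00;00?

Complete 10-minute blocks: 6, each 17982 frames → 107892.
Remaining 1 whole minute in the current block: 1800 + 0 × 1798 = 1800 frames.
Within the current minute: 31 × 30 + 19 − 2 = 947 (labels ;00/;01 skipped at this minute). Total = 107892 + 1800 + 947 = 110639.

110639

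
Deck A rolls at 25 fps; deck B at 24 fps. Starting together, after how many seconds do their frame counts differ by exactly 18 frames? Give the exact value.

18 seconds

The gap grows by |24 − 25| = 1 frame per second.
Time for a 18-frame gap: 18 ÷ (1) = 18 s.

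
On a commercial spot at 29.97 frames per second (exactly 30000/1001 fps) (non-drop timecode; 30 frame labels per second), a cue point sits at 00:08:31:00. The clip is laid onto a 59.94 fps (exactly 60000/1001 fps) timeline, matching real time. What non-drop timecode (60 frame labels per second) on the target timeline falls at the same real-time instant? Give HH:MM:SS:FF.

00:08:31:00

Source frame index: (0×3600 + 8×60 + 31) × 30 + 0 = 15330.
Real time: 15330 / (30000/1001) = 511511/1000 s.
Target frame: (511511/1000) × (60000/1001) = 30660.
At 60 labels/s: frame 30660 → 00:08:31:00.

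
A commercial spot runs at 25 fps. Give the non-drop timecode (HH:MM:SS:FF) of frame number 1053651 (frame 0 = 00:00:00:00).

1053651 ÷ 25 = 42146 full seconds, remainder 1 frame.
42146 s = 11 h 42 min 26 s.
Timecode: 11:42:26:01.

11:42:26:01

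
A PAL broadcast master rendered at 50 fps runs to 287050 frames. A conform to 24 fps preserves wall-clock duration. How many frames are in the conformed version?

Target frames = source frames × (target rate / source rate) = 287050 × (24)/(50) = 287050 × 12/25 = 137784.

137784 frames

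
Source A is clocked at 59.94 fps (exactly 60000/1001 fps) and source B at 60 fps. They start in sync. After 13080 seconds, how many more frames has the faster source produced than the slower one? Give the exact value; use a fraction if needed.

A emits 60000/1001 × 13080 = 784800000/1001 frames; B emits 60 × 13080 = 784800.
Difference = 784800/1001 frames (≈ 784.0160); B is ahead of A.

784800/1001 frames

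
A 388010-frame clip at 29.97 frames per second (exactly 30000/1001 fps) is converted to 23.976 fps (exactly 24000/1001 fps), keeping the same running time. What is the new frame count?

310408 frames

Target frames = source frames × (target rate / source rate) = 388010 × (24000/1001)/(30000/1001) = 388010 × 4/5 = 310408.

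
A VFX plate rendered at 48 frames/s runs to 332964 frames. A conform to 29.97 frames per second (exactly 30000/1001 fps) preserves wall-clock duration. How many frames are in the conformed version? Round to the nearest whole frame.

Frames at target rate = 332964 × (30000/1001) / (48) = 208102500/1001 ≈ 207894.605.
Nearest whole frame: 207895.

207895 frames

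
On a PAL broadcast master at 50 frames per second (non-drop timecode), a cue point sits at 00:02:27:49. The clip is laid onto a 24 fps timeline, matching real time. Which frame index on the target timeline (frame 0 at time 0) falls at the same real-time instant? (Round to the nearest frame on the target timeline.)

frame 3552

Source frame index: (0×3600 + 2×60 + 27) × 50 + 49 = 7399.
Real time: 7399 / (50) = 7399/50 s.
Target frame: (7399/50) × (24) = 88788/25 ≈ 3551.520 → 3552.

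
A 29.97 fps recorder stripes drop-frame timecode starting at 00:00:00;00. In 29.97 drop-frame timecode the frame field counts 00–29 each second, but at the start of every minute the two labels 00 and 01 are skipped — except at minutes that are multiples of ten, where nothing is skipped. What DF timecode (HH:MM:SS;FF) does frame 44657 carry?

00:24:50;01

Ten DF minutes hold 17982 frames, so frame 44657 lies in block 2 (frames 35964–53945) with 8693 frames into that block.
The block's first minute is 1800 frames and the rest 1798 each; 8693 frames reaches minute 4, so 2 × 18 + 4 × 2 = 44 labels have been skipped so far.
Adding those back, label number 44657 + 44 = 44701 at 30 labels/s is 1490 s + 1 f = 0 h 24 min 50 s frame 1, i.e. 00:24:50;01.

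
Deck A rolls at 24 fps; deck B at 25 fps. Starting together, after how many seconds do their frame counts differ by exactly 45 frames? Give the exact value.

The gap grows by |25 − 24| = 1 frame per second.
Time for a 45-frame gap: 45 ÷ (1) = 45 s.

45 seconds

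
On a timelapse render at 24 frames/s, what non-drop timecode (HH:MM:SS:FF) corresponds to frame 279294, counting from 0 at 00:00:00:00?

279294 ÷ 24 = 11637 full seconds, remainder 6 frames.
11637 s = 3 h 13 min 57 s.
Timecode: 03:13:57:06.

03:13:57:06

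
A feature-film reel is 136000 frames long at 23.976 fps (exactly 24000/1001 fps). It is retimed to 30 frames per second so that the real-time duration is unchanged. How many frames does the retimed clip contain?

170170 frames

Target frames = source frames × (target rate / source rate) = 136000 × (30)/(24000/1001) = 136000 × 1001/800 = 170170.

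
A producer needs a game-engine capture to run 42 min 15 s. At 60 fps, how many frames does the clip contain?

42 min 15 s = 2535 s.
Frames = 2535 × 60 = 152100.

152100 frames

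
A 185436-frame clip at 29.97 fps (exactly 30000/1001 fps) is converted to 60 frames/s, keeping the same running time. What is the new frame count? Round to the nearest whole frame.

Frames at target rate = 185436 × (60) / (30000/1001) = 46405359/125 ≈ 371242.872.
Nearest whole frame: 371243.

371243 frames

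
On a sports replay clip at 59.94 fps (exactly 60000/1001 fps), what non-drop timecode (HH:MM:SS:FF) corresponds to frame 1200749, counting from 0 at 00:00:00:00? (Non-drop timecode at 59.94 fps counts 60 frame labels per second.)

05:33:32:29

1200749 ÷ 60 = 20012 full seconds, remainder 29 frames.
20012 s = 5 h 33 min 32 s.
Timecode: 05:33:32:29.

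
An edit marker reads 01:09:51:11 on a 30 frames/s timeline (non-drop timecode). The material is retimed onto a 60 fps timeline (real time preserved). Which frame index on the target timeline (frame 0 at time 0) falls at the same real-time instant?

Source frame index: (1×3600 + 9×60 + 51) × 30 + 11 = 125741.
Real time: 125741 / (30) = 125741/30 s.
Target frame: (125741/30) × (60) = 251482.

frame 251482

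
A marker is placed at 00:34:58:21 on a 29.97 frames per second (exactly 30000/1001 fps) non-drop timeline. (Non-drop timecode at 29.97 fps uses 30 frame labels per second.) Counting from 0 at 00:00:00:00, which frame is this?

62961

Total seconds to the label: (0 × 3600 + 34 × 60 + 58) = 2098.
Frame index = 2098 × 30 + 21 = 62961.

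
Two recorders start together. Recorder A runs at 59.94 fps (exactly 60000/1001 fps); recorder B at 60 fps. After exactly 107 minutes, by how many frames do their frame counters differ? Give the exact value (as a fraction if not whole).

385200/1001 frames

107 min = 6420 s.
A emits 60000/1001 × 6420 = 385200000/1001 frames; B emits 60 × 6420 = 385200.
Difference = 385200/1001 frames (≈ 384.8152); B is ahead of A.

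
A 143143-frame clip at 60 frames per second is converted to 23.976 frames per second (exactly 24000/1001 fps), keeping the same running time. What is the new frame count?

57200 frames

Target frames = source frames × (target rate / source rate) = 143143 × (24000/1001)/(60) = 143143 × 400/1001 = 57200.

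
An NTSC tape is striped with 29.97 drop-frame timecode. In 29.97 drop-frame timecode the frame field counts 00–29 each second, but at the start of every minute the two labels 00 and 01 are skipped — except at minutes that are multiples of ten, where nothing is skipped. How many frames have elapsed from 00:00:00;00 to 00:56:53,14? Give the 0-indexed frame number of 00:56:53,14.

As if non-drop at 30 labels/s: (0 × 3600 + 56 × 60 + 53) × 30 + 14 = 102404.
Minute boundaries passed: 56; those not divisible by 10: 56 − 5 = 51; dropped labels = 2 × 51 = 102.
Actual frame index = 102404 − 102 = 102302.

102302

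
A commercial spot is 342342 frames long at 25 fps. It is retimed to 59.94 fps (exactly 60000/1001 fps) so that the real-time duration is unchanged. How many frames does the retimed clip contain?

Target frames = source frames × (target rate / source rate) = 342342 × (60000/1001)/(25) = 342342 × 2400/1001 = 820800.

820800 frames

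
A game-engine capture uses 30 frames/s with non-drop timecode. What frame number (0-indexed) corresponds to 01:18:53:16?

Total seconds to the label: (1 × 3600 + 18 × 60 + 53) = 4733.
Frame index = 4733 × 30 + 16 = 142006.

142006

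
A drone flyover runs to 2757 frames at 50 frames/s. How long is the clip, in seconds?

Running time = 2757 / (50) = 55.14 s.

55.14 seconds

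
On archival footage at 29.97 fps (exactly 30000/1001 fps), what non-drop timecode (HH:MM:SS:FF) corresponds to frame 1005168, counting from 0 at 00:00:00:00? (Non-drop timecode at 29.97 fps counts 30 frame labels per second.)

1005168 ÷ 30 = 33505 full seconds, remainder 18 frames.
33505 s = 9 h 18 min 25 s.
Timecode: 09:18:25:18.

09:18:25:18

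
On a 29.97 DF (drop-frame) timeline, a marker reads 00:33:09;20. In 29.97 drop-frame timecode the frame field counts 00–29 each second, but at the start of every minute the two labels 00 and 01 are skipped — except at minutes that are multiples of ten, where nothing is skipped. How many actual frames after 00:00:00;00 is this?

As if non-drop at 30 labels/s: (0 × 3600 + 33 × 60 + 9) × 30 + 20 = 59690.
Minute boundaries passed: 33; those not divisible by 10: 33 − 3 = 30; dropped labels = 2 × 30 = 60.
Actual frame index = 59690 − 60 = 59630.

59630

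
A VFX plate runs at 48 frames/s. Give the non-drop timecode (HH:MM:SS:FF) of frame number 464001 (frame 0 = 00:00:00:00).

464001 ÷ 48 = 9666 full seconds, remainder 33 frames.
9666 s = 2 h 41 min 6 s.
Timecode: 02:41:06:33.

02:41:06:33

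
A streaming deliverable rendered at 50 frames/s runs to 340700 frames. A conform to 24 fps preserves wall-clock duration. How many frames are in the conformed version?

163536 frames

Target frames = source frames × (target rate / source rate) = 340700 × (24)/(50) = 340700 × 12/25 = 163536.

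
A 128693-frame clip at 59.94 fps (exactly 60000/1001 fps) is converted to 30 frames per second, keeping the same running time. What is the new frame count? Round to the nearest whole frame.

64411 frames

Frames at target rate = 128693 × (30) / (60000/1001) = 128821693/2000 ≈ 64410.846.
Nearest whole frame: 64411.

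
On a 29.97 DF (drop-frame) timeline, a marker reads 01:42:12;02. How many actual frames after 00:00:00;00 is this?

As if non-drop at 30 labels/s: (1 × 3600 + 42 × 60 + 12) × 30 + 2 = 183962.
Minute boundaries passed: 102; those not divisible by 10: 102 − 10 = 92; dropped labels = 2 × 92 = 184.
Actual frame index = 183962 − 184 = 183778.

183778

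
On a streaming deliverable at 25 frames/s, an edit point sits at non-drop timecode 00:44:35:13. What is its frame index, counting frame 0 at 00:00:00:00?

frame 66888

Total seconds to the label: (0 × 3600 + 44 × 60 + 35) = 2675.
Frame index = 2675 × 25 + 13 = 66888.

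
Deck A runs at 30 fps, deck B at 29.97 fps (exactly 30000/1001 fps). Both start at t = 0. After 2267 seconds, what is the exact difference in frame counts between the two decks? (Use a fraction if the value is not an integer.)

A emits 30 × 2267 = 68010 frames; B emits 30000/1001 × 2267 = 68010000/1001.
Difference = 68010/1001 frames (≈ 67.9421); B is behind A.

68010/1001 frames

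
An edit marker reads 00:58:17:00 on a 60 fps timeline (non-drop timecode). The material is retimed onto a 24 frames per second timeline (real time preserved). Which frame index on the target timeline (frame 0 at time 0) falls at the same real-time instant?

Source frame index: (0×3600 + 58×60 + 17) × 60 + 0 = 209820.
Real time: 209820 / (60) = 3497 s.
Target frame: (3497) × (24) = 83928.

frame 83928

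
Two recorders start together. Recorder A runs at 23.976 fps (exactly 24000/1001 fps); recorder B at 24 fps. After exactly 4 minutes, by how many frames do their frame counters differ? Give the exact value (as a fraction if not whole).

4 min = 240 s.
A emits 24000/1001 × 240 = 5760000/1001 frames; B emits 24 × 240 = 5760.
Difference = 5760/1001 frames (≈ 5.7542); B is ahead of A.

5760/1001 frames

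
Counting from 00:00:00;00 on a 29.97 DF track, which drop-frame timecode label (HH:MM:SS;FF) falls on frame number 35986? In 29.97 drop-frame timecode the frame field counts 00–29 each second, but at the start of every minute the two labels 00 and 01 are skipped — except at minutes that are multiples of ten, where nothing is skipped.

Ten DF minutes hold 17982 frames, so frame 35986 lies in block 2 (frames 35964–53945) with 22 frames into that block.
The block's first minute is 1800 frames and the rest 1798 each; 22 frames reaches minute 0, so 2 × 18 + 0 × 2 = 36 labels have been skipped so far.
Adding those back, label number 35986 + 36 = 36022 at 30 labels/s is 1200 s + 22 f = 0 h 20 min 0 s frame 22, i.e. 00:20:00;22.

00:20:00;22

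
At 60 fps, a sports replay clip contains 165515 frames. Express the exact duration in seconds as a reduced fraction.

33103/12 seconds

Running time = 165515 ÷ (60) = 165515 × 1/60 = 33103/12 s.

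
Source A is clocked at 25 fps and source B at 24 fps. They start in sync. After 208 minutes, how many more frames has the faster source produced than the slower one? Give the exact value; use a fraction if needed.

12480 frames

208 min = 12480 s.
A emits 25 × 12480 = 312000 frames; B emits 24 × 12480 = 299520.
Difference = 12480 frames; B is behind A.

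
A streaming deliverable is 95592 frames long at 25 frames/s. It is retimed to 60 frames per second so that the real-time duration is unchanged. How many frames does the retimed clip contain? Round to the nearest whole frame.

Frames at target rate = 95592 × (60) / (25) = 1147104/5 ≈ 229420.800.
Nearest whole frame: 229421.

229421 frames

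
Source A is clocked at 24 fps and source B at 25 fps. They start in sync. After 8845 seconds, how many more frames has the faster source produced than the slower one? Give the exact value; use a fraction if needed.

8845 frames

A emits 24 × 8845 = 212280 frames; B emits 25 × 8845 = 221125.
Difference = 8845 frames; B is ahead of A.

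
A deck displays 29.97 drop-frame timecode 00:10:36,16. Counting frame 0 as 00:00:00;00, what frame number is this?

Complete 10-minute blocks: 1, each 17982 frames → 17982.
Remaining 0 whole minutes in the current block: 0 frames.
Within the current minute: 36 × 30 + 16 = 1096. Total = 17982 + 0 + 1096 = 19078.

19078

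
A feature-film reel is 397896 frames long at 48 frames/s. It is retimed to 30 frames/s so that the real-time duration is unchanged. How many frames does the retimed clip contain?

248685 frames

Target frames = source frames × (target rate / source rate) = 397896 × (30)/(48) = 397896 × 5/8 = 248685.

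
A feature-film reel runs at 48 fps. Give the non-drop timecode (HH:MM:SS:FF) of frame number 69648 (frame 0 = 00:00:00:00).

00:24:11:00

69648 ÷ 48 = 1451 full seconds, remainder 0 frames.
1451 s = 0 h 24 min 11 s.
Timecode: 00:24:11:00.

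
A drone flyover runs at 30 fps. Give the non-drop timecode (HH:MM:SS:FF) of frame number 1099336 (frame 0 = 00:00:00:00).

10:10:44:16

1099336 ÷ 30 = 36644 full seconds, remainder 16 frames.
36644 s = 10 h 10 min 44 s.
Timecode: 10:10:44:16.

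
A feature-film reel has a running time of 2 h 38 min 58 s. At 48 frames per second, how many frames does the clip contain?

457824 frames

2 h 38 min 58 s = 9538 s.
Frames = 9538 × 48 = 457824.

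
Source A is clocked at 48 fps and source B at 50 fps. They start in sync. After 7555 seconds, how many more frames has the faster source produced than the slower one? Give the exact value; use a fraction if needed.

A emits 48 × 7555 = 362640 frames; B emits 50 × 7555 = 377750.
Difference = 15110 frames; B is ahead of A.

15110 frames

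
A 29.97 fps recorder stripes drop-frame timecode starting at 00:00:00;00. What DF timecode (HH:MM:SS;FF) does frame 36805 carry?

00:20:28;01

Ten DF minutes hold 17982 frames, so frame 36805 lies in block 2 (frames 35964–53945) with 841 frames into that block.
The block's first minute is 1800 frames and the rest 1798 each; 841 frames reaches minute 0, so 2 × 18 + 0 × 2 = 36 labels have been skipped so far.
Adding those back, label number 36805 + 36 = 36841 at 30 labels/s is 1228 s + 1 f = 0 h 20 min 28 s frame 1, i.e. 00:20:28;01.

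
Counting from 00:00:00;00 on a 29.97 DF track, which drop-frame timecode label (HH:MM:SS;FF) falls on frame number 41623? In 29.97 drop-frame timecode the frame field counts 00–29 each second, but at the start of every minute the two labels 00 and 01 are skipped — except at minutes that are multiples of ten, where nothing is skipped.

Each 10-minute DF block holds 10 × 60 × 30 − 9 × 2 = 17982 frames. 41623 ÷ 17982 → 2 full blocks, remainder 5659.
Within the partial block the first minute is 1800 frames and each further minute 1798, so 3 further minute boundaries passed. Total skipped labels = 18 × 2 + 2 × 3 = 42.
Non-drop label index = 41623 + 42 = 41665; at 30 labels/s that is 00:23:08:25, i.e. DF 00:23:08;25.

00:23:08;25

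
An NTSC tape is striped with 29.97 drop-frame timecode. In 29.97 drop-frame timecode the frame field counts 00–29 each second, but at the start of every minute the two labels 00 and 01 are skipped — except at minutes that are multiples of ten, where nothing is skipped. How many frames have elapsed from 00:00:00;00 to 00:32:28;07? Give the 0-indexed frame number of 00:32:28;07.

As if non-drop at 30 labels/s: (0 × 3600 + 32 × 60 + 28) × 30 + 7 = 58447.
Minute boundaries passed: 32; those not divisible by 10: 32 − 3 = 29; dropped labels = 2 × 29 = 58.
Actual frame index = 58447 − 58 = 58389.

58389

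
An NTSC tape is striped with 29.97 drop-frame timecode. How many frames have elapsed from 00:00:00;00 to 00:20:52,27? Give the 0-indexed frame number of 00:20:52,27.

Complete 10-minute blocks: 2, each 17982 frames → 35964.
Remaining 0 whole minutes in the current block: 0 frames.
Within the current minute: 52 × 30 + 27 = 1587. Total = 35964 + 0 + 1587 = 37551.

37551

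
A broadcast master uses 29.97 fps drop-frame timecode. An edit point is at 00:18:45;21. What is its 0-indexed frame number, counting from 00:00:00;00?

33737

Complete 10-minute blocks: 1, each 17982 frames → 17982.
Remaining 8 whole minutes in the current block: 1800 + 7 × 1798 = 14386 frames.
Within the current minute: 45 × 30 + 21 − 2 = 1369 (labels ;00/;01 skipped at this minute). Total = 17982 + 14386 + 1369 = 33737.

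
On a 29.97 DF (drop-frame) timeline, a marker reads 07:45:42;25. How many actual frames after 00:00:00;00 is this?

837447

As if non-drop at 30 labels/s: (7 × 3600 + 45 × 60 + 42) × 30 + 25 = 838285.
Minute boundaries passed: 465; those not divisible by 10: 465 − 46 = 419; dropped labels = 2 × 419 = 838.
Actual frame index = 838285 − 838 = 837447.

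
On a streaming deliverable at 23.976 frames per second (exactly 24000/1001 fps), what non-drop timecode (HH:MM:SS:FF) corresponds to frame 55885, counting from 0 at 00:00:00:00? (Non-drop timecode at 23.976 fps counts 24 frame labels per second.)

55885 ÷ 24 = 2328 full seconds, remainder 13 frames.
2328 s = 0 h 38 min 48 s.
Timecode: 00:38:48:13.

00:38:48:13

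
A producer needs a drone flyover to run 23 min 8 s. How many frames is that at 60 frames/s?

23 min 8 s = 1388 s.
Frames = 1388 × 60 = 83280.

83280 frames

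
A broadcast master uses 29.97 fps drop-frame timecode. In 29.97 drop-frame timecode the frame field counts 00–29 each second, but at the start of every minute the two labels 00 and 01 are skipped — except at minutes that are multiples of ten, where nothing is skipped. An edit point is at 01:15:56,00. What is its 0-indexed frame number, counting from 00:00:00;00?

136544

As if non-drop at 30 labels/s: (1 × 3600 + 15 × 60 + 56) × 30 + 0 = 136680.
Minute boundaries passed: 75; those not divisible by 10: 75 − 7 = 68; dropped labels = 2 × 68 = 136.
Actual frame index = 136680 − 136 = 136544.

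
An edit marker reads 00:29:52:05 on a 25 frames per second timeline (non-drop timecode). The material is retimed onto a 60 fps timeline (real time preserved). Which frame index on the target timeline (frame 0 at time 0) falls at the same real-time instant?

frame 107532

Source frame index: (0×3600 + 29×60 + 52) × 25 + 5 = 44805.
Real time: 44805 / (25) = 8961/5 s.
Target frame: (8961/5) × (60) = 107532.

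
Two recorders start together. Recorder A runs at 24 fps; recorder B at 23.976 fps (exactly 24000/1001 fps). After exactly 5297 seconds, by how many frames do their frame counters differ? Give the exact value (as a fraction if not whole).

127128/1001 frames

A emits 24 × 5297 = 127128 frames; B emits 24000/1001 × 5297 = 127128000/1001.
Difference = 127128/1001 frames (≈ 127.0010); B is behind A.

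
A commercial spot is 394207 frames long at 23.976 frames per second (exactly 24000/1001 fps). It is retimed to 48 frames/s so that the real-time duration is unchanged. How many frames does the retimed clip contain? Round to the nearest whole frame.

789202 frames

Frames at target rate = 394207 × (48) / (24000/1001) = 394601207/500 ≈ 789202.414.
Nearest whole frame: 789202.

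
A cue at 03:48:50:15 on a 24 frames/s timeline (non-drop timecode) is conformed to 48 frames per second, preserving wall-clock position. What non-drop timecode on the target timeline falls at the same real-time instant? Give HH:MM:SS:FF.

Source frame index: (3×3600 + 48×60 + 50) × 24 + 15 = 329535.
Real time: 329535 / (24) = 109845/8 s.
Target frame: (109845/8) × (48) = 659070.
At 48 labels/s: frame 659070 → 03:48:50:30.

03:48:50:30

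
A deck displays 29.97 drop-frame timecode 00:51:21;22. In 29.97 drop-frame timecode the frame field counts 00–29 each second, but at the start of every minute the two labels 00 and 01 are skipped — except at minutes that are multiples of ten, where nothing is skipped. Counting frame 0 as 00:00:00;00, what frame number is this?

As if non-drop at 30 labels/s: (0 × 3600 + 51 × 60 + 21) × 30 + 22 = 92452.
Minute boundaries passed: 51; those not divisible by 10: 51 − 5 = 46; dropped labels = 2 × 46 = 92.
Actual frame index = 92452 − 92 = 92360.

92360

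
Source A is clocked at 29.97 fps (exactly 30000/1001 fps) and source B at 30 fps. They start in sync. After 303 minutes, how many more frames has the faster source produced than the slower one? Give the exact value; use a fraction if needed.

303 min = 18180 s.
A emits 30000/1001 × 18180 = 545400000/1001 frames; B emits 30 × 18180 = 545400.
Difference = 545400/1001 frames (≈ 544.8551); B is ahead of A.

545400/1001 frames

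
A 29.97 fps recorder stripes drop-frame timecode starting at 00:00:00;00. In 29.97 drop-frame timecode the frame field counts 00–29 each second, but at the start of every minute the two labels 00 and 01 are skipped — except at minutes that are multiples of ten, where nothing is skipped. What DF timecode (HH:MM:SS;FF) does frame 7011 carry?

00:03:53;27

Ten DF minutes hold 17982 frames, so frame 7011 lies in block 0 (frames 0–17981) with 7011 frames into that block.
The block's first minute is 1800 frames and the rest 1798 each; 7011 frames reaches minute 3, so 0 × 18 + 3 × 2 = 6 labels have been skipped so far.
Adding those back, label number 7011 + 6 = 7017 at 30 labels/s is 233 s + 27 f = 0 h 3 min 53 s frame 27, i.e. 00:03:53;27.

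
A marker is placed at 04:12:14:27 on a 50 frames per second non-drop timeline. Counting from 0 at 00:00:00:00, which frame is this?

Total seconds to the label: (4 × 3600 + 12 × 60 + 14) = 15134.
Frame index = 15134 × 50 + 27 = 756727.

756727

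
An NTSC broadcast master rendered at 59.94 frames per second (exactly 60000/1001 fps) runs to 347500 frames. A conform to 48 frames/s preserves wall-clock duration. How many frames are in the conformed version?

Target frames = source frames × (target rate / source rate) = 347500 × (48)/(60000/1001) = 347500 × 1001/1250 = 278278.

278278 frames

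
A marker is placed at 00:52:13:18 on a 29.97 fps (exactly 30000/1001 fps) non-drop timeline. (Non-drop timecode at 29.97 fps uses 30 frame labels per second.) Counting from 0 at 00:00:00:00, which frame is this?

frame 94008

Total seconds to the label: (0 × 3600 + 52 × 60 + 13) = 3133.
Frame index = 3133 × 30 + 18 = 94008.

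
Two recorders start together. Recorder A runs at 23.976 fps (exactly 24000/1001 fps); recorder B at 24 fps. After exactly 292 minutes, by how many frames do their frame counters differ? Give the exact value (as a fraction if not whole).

420480/1001 frames

292 min = 17520 s.
A emits 24000/1001 × 17520 = 420480000/1001 frames; B emits 24 × 17520 = 420480.
Difference = 420480/1001 frames (≈ 420.0599); B is ahead of A.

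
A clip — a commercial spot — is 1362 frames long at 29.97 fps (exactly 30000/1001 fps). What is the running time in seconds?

45.4454 seconds

Running time = 1362 / (30000/1001) = 45.4454 s.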